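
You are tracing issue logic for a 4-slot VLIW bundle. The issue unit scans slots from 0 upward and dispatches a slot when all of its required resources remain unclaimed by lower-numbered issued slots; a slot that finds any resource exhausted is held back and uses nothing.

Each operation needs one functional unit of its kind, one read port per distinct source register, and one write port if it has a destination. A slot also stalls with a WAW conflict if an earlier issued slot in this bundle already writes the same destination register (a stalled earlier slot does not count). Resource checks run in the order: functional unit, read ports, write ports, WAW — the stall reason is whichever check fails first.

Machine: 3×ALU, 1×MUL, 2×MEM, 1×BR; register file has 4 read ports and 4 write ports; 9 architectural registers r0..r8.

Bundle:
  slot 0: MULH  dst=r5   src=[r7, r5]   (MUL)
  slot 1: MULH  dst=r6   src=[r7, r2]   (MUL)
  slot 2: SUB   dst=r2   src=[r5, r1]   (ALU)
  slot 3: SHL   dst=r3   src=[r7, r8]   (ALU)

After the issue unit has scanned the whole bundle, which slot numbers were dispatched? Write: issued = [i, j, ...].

#0 MUL src=r7,r5 dispatched  <A:3 Mu:0 Ld:2 B:1 rd:2 wr:3>
#1 MUL src=r7,r2 held:FU  <A:3 Mu:0 Ld:2 B:1 rd:2 wr:3>
#2 ALU src=r5,r1 dispatched  <A:2 Mu:0 Ld:2 B:1 rd:0 wr:2>
#3 ALU src=r7,r8 held:RD_PORT  <A:2 Mu:0 Ld:2 B:1 rd:0 wr:2>

issued = [0, 2]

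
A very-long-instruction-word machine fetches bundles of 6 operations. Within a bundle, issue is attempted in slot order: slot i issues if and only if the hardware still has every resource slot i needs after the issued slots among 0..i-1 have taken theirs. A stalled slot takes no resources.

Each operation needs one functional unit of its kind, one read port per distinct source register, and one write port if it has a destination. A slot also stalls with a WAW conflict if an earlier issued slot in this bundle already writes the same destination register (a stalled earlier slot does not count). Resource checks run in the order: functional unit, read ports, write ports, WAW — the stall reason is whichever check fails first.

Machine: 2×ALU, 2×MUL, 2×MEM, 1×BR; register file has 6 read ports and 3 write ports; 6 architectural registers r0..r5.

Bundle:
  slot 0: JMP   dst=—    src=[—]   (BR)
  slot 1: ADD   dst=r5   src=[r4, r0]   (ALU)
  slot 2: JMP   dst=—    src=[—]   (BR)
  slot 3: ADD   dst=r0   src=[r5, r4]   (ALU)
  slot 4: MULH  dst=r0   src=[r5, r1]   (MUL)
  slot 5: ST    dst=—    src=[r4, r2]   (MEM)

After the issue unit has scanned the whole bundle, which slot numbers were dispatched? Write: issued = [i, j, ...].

[0] BR needs rd=0 wr=0: ok; after: ALU=2 MUL=2 MEM=2 BR=0, R=6, W=3
[1] ALU needs rd=2 wr=1: ok; after: ALU=1 MUL=2 MEM=2 BR=0, R=4, W=2
[2] BR needs rd=0 wr=0: FU; after: ALU=1 MUL=2 MEM=2 BR=0, R=4, W=2
[3] ALU needs rd=2 wr=1: ok; after: ALU=0 MUL=2 MEM=2 BR=0, R=2, W=1
[4] MUL needs rd=2 wr=1: WAW; after: ALU=0 MUL=2 MEM=2 BR=0, R=2, W=1
[5] MEM needs rd=2 wr=0: ok; after: ALU=0 MUL=2 MEM=1 BR=0, R=0, W=1

issued = [0, 1, 3, 5]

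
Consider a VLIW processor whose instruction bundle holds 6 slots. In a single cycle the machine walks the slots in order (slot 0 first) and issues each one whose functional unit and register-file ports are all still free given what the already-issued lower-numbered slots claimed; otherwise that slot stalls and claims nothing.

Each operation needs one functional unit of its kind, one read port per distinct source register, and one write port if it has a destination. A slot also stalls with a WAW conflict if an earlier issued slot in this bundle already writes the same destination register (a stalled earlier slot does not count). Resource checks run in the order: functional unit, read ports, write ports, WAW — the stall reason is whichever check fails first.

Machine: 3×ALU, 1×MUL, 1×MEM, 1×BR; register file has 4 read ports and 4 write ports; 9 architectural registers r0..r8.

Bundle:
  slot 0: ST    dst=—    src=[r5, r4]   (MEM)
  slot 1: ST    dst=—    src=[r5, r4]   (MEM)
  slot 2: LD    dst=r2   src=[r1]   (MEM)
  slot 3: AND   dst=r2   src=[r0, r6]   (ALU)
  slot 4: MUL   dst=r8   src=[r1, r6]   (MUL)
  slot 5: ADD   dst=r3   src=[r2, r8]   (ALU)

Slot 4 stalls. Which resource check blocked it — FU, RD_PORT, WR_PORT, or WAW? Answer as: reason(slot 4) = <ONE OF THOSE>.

(0) want 1×MEM +2rd +0wr — yes → AL3|MU1|ME0|BR1|rd2|wr4
(1) want 1×MEM +2rd +0wr — FU → AL3|MU1|ME0|BR1|rd2|wr4
(2) want 1×MEM +1rd +1wr — FU → AL3|MU1|ME0|BR1|rd2|wr4
(3) want 1×ALU +2rd +1wr — yes → AL2|MU1|ME0|BR1|rd0|wr3
(4) want 1×MUL +2rd +1wr — RD_PORT → AL2|MU1|ME0|BR1|rd0|wr3
(5) want 1×ALU +2rd +1wr — RD_PORT → AL2|MU1|ME0|BR1|rd0|wr3

reason(slot 4) = RD_PORT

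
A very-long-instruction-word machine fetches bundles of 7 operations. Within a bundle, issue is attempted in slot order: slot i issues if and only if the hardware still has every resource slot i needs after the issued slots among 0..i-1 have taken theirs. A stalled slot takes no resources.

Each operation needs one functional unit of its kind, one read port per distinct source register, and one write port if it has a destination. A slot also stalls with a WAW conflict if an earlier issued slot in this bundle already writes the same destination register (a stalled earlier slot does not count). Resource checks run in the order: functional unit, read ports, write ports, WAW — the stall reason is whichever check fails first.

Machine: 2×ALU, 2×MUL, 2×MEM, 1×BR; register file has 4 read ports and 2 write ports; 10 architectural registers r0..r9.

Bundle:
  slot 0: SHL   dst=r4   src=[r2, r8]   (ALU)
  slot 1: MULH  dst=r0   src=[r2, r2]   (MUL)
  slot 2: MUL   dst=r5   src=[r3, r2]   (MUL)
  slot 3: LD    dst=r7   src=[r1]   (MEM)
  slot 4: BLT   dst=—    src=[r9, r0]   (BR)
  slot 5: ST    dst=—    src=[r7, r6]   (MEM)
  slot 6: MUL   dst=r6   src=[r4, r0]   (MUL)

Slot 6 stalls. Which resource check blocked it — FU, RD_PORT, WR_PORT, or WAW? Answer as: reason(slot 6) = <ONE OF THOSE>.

reason(slot 6) = RD_PORT

[0] ALU needs rd=2 wr=1: ok; after: ALU=1 MUL=2 MEM=2 BR=1, R=2, W=1
[1] MUL needs rd=1 wr=1: ok; after: ALU=1 MUL=1 MEM=2 BR=1, R=1, W=0
[2] MUL needs rd=2 wr=1: RD_PORT; after: ALU=1 MUL=1 MEM=2 BR=1, R=1, W=0
[3] MEM needs rd=1 wr=1: WR_PORT; after: ALU=1 MUL=1 MEM=2 BR=1, R=1, W=0
[4] BR needs rd=2 wr=0: RD_PORT; after: ALU=1 MUL=1 MEM=2 BR=1, R=1, W=0
[5] MEM needs rd=2 wr=0: RD_PORT; after: ALU=1 MUL=1 MEM=2 BR=1, R=1, W=0
[6] MUL needs rd=2 wr=1: RD_PORT; after: ALU=1 MUL=1 MEM=2 BR=1, R=1, W=0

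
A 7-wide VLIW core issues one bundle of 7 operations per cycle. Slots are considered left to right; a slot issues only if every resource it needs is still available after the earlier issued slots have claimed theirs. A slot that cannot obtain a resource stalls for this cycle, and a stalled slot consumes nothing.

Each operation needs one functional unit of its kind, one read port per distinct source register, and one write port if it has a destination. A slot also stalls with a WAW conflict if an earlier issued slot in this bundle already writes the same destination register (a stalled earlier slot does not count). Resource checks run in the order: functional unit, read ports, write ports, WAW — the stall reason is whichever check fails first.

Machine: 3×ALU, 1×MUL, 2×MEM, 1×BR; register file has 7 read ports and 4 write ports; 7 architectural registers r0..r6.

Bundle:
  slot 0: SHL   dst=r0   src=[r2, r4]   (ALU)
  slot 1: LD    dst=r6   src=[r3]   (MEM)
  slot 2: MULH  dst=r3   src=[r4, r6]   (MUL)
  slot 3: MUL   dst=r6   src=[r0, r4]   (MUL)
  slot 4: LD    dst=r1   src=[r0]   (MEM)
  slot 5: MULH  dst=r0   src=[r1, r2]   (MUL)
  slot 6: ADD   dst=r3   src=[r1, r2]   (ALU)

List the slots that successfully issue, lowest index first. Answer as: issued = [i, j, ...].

issued = [0, 1, 2, 4]

[0] ALU needs rd=2 wr=1: ok; after: ALU=2 MUL=1 MEM=2 BR=1, R=5, W=3
[1] MEM needs rd=1 wr=1: ok; after: ALU=2 MUL=1 MEM=1 BR=1, R=4, W=2
[2] MUL needs rd=2 wr=1: ok; after: ALU=2 MUL=0 MEM=1 BR=1, R=2, W=1
[3] MUL needs rd=2 wr=1: FU; after: ALU=2 MUL=0 MEM=1 BR=1, R=2, W=1
[4] MEM needs rd=1 wr=1: ok; after: ALU=2 MUL=0 MEM=0 BR=1, R=1, W=0
[5] MUL needs rd=2 wr=1: FU; after: ALU=2 MUL=0 MEM=0 BR=1, R=1, W=0
[6] ALU needs rd=2 wr=1: RD_PORT; after: ALU=2 MUL=0 MEM=0 BR=1, R=1, W=0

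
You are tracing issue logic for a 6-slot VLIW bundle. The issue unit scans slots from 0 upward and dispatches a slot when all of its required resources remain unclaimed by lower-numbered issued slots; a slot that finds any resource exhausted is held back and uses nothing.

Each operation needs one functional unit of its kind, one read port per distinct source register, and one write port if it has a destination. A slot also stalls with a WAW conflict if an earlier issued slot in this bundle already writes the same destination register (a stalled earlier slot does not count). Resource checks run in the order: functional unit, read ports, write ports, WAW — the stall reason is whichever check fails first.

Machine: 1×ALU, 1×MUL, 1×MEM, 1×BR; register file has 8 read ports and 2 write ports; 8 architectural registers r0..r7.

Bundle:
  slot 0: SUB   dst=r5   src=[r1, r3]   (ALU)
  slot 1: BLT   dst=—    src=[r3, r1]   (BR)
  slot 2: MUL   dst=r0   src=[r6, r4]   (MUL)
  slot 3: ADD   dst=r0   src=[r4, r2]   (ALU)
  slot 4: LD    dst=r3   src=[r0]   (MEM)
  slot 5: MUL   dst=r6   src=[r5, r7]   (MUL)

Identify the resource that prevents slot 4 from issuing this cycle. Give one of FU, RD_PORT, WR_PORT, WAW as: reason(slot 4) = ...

reason(slot 4) = WR_PORT

  0. ALU→r5 ⇒ go  {0A/1Mu/1Ld/1B | 6r 1w}
  1. BR ⇒ go  {0A/1Mu/1Ld/0B | 4r 1w}
  2. MUL→r0 ⇒ go  {0A/0Mu/1Ld/0B | 2r 0w}
  3. ALU→r0 ⇒ no(FU)  {0A/0Mu/1Ld/0B | 2r 0w}
  4. MEM→r3 ⇒ no(WR_PORT)  {0A/0Mu/1Ld/0B | 2r 0w}
  5. MUL→r6 ⇒ no(FU)  {0A/0Mu/1Ld/0B | 2r 0w}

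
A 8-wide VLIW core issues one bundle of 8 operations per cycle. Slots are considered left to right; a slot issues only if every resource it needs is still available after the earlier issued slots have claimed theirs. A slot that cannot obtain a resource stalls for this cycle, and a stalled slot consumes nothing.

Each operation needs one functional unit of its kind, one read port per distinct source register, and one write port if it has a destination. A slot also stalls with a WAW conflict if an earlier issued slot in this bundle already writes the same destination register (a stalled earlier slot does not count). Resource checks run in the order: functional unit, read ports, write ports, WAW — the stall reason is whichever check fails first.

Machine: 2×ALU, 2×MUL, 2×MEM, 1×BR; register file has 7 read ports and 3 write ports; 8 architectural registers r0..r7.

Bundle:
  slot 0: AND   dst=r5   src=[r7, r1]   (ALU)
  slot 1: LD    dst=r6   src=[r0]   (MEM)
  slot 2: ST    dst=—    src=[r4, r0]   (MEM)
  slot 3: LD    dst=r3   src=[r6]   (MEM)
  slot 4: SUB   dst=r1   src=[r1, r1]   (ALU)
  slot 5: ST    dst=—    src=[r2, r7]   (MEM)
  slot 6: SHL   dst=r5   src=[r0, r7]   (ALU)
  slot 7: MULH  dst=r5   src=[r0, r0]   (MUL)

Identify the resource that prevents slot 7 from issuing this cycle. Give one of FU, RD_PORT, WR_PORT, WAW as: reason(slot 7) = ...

reason(slot 7) = WR_PORT

  0. ALU→r5 ⇒ go  {1A/2Mu/2Ld/1B | 5r 2w}
  1. MEM→r6 ⇒ go  {1A/2Mu/1Ld/1B | 4r 1w}
  2. MEM ⇒ go  {1A/2Mu/0Ld/1B | 2r 1w}
  3. MEM→r3 ⇒ no(FU)  {1A/2Mu/0Ld/1B | 2r 1w}
  4. ALU→r1 ⇒ go  {0A/2Mu/0Ld/1B | 1r 0w}
  5. MEM ⇒ no(FU)  {0A/2Mu/0Ld/1B | 1r 0w}
  6. ALU→r5 ⇒ no(FU)  {0A/2Mu/0Ld/1B | 1r 0w}
  7. MUL→r5 ⇒ no(WR_PORT)  {0A/2Mu/0Ld/1B | 1r 0w}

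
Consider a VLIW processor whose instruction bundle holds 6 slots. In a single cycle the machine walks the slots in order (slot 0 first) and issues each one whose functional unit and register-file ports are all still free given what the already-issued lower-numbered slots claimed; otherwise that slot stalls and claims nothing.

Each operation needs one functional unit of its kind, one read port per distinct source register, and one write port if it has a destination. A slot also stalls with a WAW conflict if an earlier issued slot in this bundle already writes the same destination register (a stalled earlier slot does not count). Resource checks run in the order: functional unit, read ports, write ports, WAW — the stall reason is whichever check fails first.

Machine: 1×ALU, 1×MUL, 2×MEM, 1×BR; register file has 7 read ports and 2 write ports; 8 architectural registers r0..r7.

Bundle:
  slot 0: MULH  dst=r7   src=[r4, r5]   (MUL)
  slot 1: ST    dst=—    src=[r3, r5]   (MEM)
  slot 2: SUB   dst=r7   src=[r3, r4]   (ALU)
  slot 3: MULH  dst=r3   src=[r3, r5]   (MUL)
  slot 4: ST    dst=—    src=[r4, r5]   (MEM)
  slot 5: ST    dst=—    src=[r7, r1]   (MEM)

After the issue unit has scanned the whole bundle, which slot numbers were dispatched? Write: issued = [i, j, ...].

issued = [0, 1, 4]

[0] MUL needs rd=2 wr=1: ok; after: ALU=1 MUL=0 MEM=2 BR=1, R=5, W=1
[1] MEM needs rd=2 wr=0: ok; after: ALU=1 MUL=0 MEM=1 BR=1, R=3, W=1
[2] ALU needs rd=2 wr=1: WAW; after: ALU=1 MUL=0 MEM=1 BR=1, R=3, W=1
[3] MUL needs rd=2 wr=1: FU; after: ALU=1 MUL=0 MEM=1 BR=1, R=3, W=1
[4] MEM needs rd=2 wr=0: ok; after: ALU=1 MUL=0 MEM=0 BR=1, R=1, W=1
[5] MEM needs rd=2 wr=0: FU; after: ALU=1 MUL=0 MEM=0 BR=1, R=1, W=1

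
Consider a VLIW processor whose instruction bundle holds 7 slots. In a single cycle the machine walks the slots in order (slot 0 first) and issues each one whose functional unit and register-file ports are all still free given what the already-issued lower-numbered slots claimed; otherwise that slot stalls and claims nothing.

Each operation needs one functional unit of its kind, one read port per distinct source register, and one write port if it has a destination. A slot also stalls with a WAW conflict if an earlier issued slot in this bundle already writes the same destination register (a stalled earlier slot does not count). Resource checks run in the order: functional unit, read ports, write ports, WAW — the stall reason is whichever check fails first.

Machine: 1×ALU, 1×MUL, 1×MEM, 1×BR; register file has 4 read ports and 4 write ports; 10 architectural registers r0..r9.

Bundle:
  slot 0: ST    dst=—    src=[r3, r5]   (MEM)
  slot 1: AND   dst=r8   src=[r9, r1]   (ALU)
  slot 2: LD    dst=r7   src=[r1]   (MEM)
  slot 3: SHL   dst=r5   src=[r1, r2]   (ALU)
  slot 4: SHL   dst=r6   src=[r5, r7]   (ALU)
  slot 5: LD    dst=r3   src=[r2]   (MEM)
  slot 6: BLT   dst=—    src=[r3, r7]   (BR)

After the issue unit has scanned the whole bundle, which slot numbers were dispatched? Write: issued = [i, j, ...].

slot 0 (MEM): ISSUE — free A1,Mu1,Ld0,B1 rp2 wp4
slot 1 (ALU): ISSUE — free A0,Mu1,Ld0,B1 rp0 wp3
slot 2 (MEM): stall FU — free A0,Mu1,Ld0,B1 rp0 wp3
slot 3 (ALU): stall FU — free A0,Mu1,Ld0,B1 rp0 wp3
slot 4 (ALU): stall FU — free A0,Mu1,Ld0,B1 rp0 wp3
slot 5 (MEM): stall FU — free A0,Mu1,Ld0,B1 rp0 wp3
slot 6 (BR): stall RD_PORT — free A0,Mu1,Ld0,B1 rp0 wp3

issued = [0, 1]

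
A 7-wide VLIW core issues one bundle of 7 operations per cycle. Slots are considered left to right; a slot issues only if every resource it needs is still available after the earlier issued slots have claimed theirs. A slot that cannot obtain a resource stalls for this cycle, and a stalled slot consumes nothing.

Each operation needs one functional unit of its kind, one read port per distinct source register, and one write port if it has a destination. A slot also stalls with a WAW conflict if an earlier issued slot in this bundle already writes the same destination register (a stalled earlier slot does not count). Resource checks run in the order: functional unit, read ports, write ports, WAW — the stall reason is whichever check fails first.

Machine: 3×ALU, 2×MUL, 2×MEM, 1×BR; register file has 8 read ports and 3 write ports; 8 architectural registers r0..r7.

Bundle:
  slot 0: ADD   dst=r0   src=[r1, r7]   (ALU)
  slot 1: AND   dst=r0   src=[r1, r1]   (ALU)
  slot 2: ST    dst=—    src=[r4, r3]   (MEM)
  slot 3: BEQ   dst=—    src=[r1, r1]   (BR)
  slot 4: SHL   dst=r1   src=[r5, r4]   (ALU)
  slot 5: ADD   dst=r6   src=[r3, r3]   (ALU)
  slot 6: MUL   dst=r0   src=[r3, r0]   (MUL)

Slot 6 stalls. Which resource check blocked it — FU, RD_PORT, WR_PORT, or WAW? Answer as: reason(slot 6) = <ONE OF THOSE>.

(0) want 1×ALU +2rd +1wr — yes → AL2|MU2|ME2|BR1|rd6|wr2
(1) want 1×ALU +1rd +1wr — WAW → AL2|MU2|ME2|BR1|rd6|wr2
(2) want 1×MEM +2rd +0wr — yes → AL2|MU2|ME1|BR1|rd4|wr2
(3) want 1×BR +1rd +0wr — yes → AL2|MU2|ME1|BR0|rd3|wr2
(4) want 1×ALU +2rd +1wr — yes → AL1|MU2|ME1|BR0|rd1|wr1
(5) want 1×ALU +1rd +1wr — yes → AL0|MU2|ME1|BR0|rd0|wr0
(6) want 1×MUL +2rd +1wr — RD_PORT → AL0|MU2|ME1|BR0|rd0|wr0

reason(slot 6) = RD_PORT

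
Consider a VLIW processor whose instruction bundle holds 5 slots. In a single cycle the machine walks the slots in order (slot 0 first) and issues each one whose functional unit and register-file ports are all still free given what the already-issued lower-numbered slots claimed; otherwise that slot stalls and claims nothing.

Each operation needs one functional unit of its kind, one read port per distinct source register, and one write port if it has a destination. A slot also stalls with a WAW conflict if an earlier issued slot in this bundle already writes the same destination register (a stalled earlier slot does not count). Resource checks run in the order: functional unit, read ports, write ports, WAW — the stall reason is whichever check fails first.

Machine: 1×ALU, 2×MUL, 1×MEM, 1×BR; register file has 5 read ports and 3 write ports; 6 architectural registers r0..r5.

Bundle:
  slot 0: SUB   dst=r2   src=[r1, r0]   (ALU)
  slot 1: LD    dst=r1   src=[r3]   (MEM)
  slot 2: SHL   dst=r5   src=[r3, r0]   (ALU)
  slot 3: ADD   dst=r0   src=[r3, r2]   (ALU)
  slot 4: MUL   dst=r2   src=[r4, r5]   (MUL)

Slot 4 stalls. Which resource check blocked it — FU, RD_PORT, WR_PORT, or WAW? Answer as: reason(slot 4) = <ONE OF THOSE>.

#0 ALU src=r1,r0 dispatched  <A:0 Mu:2 Ld:1 B:1 rd:3 wr:2>
#1 MEM src=r3 dispatched  <A:0 Mu:2 Ld:0 B:1 rd:2 wr:1>
#2 ALU src=r3,r0 held:FU  <A:0 Mu:2 Ld:0 B:1 rd:2 wr:1>
#3 ALU src=r3,r2 held:FU  <A:0 Mu:2 Ld:0 B:1 rd:2 wr:1>
#4 MUL src=r4,r5 held:WAW  <A:0 Mu:2 Ld:0 B:1 rd:2 wr:1>

reason(slot 4) = WAW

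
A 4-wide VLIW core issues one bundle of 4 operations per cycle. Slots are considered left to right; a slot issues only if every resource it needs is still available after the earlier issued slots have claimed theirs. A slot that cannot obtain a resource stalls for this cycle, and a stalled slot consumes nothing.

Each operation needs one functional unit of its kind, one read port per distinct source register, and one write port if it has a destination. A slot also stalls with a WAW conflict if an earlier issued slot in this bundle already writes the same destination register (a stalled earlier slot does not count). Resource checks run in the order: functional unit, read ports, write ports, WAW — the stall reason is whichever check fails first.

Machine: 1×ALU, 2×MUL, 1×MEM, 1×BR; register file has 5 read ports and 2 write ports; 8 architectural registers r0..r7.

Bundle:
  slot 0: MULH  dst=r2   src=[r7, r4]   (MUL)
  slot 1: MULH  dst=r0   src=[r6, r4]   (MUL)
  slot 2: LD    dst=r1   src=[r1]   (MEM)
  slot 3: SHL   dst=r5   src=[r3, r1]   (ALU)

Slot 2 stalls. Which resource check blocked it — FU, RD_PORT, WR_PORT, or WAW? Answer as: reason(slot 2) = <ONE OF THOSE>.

  0. MUL→r2 ⇒ go  {1A/1Mu/1Ld/1B | 3r 1w}
  1. MUL→r0 ⇒ go  {1A/0Mu/1Ld/1B | 1r 0w}
  2. MEM→r1 ⇒ no(WR_PORT)  {1A/0Mu/1Ld/1B | 1r 0w}
  3. ALU→r5 ⇒ no(RD_PORT)  {1A/0Mu/1Ld/1B | 1r 0w}

reason(slot 2) = WR_PORT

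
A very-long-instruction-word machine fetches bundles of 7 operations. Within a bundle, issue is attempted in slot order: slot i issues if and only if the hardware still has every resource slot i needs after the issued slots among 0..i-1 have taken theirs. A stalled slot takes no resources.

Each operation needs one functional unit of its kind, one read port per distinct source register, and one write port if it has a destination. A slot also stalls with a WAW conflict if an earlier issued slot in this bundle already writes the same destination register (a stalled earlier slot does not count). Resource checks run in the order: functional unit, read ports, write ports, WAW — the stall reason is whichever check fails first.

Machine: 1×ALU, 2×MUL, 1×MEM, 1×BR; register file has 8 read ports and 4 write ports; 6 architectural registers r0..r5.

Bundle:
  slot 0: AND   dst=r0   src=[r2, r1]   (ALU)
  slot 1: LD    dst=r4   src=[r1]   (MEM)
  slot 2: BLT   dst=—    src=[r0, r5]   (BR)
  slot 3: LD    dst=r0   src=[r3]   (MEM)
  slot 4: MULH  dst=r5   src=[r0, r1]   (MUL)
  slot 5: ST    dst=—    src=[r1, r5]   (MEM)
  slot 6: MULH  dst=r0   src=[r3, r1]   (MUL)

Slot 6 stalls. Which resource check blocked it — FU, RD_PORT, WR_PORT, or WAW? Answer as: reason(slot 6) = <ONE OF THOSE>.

reason(slot 6) = RD_PORT

[0] ALU needs rd=2 wr=1: ok; after: ALU=0 MUL=2 MEM=1 BR=1, R=6, W=3
[1] MEM needs rd=1 wr=1: ok; after: ALU=0 MUL=2 MEM=0 BR=1, R=5, W=2
[2] BR needs rd=2 wr=0: ok; after: ALU=0 MUL=2 MEM=0 BR=0, R=3, W=2
[3] MEM needs rd=1 wr=1: FU; after: ALU=0 MUL=2 MEM=0 BR=0, R=3, W=2
[4] MUL needs rd=2 wr=1: ok; after: ALU=0 MUL=1 MEM=0 BR=0, R=1, W=1
[5] MEM needs rd=2 wr=0: FU; after: ALU=0 MUL=1 MEM=0 BR=0, R=1, W=1
[6] MUL needs rd=2 wr=1: RD_PORT; after: ALU=0 MUL=1 MEM=0 BR=0, R=1, W=1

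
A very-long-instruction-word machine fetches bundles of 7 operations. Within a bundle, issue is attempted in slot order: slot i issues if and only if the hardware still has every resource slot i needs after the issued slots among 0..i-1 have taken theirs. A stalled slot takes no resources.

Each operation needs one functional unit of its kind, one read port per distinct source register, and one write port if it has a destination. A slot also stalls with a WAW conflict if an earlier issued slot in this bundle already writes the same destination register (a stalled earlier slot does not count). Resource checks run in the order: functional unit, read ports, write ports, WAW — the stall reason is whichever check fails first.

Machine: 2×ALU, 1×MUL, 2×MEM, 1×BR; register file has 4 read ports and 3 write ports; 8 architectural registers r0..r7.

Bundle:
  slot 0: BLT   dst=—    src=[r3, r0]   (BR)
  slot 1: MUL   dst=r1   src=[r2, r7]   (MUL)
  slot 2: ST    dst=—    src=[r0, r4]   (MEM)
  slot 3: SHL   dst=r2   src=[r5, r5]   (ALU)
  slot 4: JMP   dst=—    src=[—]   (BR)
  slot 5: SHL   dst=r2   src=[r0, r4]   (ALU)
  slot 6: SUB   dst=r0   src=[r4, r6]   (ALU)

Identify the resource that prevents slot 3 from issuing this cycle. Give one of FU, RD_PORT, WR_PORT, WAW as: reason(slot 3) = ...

  0. BR ⇒ go  {2A/1Mu/2Ld/0B | 2r 3w}
  1. MUL→r1 ⇒ go  {2A/0Mu/2Ld/0B | 0r 2w}
  2. MEM ⇒ no(RD_PORT)  {2A/0Mu/2Ld/0B | 0r 2w}
  3. ALU→r2 ⇒ no(RD_PORT)  {2A/0Mu/2Ld/0B | 0r 2w}
  4. BR ⇒ no(FU)  {2A/0Mu/2Ld/0B | 0r 2w}
  5. ALU→r2 ⇒ no(RD_PORT)  {2A/0Mu/2Ld/0B | 0r 2w}
  6. ALU→r0 ⇒ no(RD_PORT)  {2A/0Mu/2Ld/0B | 0r 2w}

reason(slot 3) = RD_PORT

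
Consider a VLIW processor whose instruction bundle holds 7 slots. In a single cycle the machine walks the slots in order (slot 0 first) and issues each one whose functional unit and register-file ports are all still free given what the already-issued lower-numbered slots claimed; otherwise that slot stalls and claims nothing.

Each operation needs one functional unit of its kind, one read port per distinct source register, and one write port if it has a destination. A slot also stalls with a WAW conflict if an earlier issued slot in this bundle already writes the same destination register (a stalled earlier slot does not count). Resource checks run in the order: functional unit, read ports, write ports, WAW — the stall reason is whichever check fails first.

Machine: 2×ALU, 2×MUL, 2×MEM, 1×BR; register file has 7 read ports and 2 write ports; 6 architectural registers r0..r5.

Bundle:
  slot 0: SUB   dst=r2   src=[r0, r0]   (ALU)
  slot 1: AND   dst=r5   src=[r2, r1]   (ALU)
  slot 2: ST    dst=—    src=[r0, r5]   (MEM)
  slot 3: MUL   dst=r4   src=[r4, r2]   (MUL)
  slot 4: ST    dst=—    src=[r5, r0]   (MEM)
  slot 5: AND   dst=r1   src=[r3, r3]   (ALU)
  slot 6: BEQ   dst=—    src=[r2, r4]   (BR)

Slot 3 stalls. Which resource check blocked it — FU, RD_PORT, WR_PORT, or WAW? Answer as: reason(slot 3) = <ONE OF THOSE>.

reason(slot 3) = WR_PORT

(0) want 1×ALU +1rd +1wr — yes → AL1|MU2|ME2|BR1|rd6|wr1
(1) want 1×ALU +2rd +1wr — yes → AL0|MU2|ME2|BR1|rd4|wr0
(2) want 1×MEM +2rd +0wr — yes → AL0|MU2|ME1|BR1|rd2|wr0
(3) want 1×MUL +2rd +1wr — WR_PORT → AL0|MU2|ME1|BR1|rd2|wr0
(4) want 1×MEM +2rd +0wr — yes → AL0|MU2|ME0|BR1|rd0|wr0
(5) want 1×ALU +1rd +1wr — FU → AL0|MU2|ME0|BR1|rd0|wr0
(6) want 1×BR +2rd +0wr — RD_PORT → AL0|MU2|ME0|BR1|rd0|wr0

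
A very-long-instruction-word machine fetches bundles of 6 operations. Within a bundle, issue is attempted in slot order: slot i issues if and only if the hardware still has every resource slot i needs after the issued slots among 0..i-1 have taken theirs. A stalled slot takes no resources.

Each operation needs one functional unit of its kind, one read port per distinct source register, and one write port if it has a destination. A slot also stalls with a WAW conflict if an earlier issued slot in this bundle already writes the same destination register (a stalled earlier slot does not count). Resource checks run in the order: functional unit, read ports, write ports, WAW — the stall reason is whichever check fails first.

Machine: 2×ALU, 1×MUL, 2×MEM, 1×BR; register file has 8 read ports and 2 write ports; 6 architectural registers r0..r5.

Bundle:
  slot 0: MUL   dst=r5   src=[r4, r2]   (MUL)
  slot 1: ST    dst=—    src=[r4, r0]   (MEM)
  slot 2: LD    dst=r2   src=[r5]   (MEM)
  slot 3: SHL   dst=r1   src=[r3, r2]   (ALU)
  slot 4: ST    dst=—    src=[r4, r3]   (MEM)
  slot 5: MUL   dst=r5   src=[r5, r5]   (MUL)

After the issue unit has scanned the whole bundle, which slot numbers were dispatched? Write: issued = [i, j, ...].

issued = [0, 1, 2]

#0 MUL src=r4,r2 dispatched  <A:2 Mu:0 Ld:2 B:1 rd:6 wr:1>
#1 MEM src=r4,r0 dispatched  <A:2 Mu:0 Ld:1 B:1 rd:4 wr:1>
#2 MEM src=r5 dispatched  <A:2 Mu:0 Ld:0 B:1 rd:3 wr:0>
#3 ALU src=r3,r2 held:WR_PORT  <A:2 Mu:0 Ld:0 B:1 rd:3 wr:0>
#4 MEM src=r4,r3 held:FU  <A:2 Mu:0 Ld:0 B:1 rd:3 wr:0>
#5 MUL src=r5,r5 held:FU  <A:2 Mu:0 Ld:0 B:1 rd:3 wr:0>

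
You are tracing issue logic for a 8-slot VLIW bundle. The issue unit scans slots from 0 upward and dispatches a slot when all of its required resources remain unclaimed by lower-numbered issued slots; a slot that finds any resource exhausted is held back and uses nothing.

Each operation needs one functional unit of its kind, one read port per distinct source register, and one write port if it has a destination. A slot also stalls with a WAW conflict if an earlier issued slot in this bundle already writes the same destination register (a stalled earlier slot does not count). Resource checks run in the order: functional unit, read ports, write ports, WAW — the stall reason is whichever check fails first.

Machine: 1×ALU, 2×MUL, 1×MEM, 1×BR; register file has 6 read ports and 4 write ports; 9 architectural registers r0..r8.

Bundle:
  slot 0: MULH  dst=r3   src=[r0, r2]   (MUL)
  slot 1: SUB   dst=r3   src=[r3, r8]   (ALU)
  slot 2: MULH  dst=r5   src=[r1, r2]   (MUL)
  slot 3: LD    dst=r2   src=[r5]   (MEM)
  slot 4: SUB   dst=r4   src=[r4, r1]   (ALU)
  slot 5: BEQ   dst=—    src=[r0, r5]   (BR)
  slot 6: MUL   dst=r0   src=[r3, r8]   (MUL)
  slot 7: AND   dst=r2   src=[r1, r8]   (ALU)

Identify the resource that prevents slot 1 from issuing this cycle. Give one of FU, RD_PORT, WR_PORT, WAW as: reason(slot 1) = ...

  0. MUL→r3 ⇒ go  {1A/1Mu/1Ld/1B | 4r 3w}
  1. ALU→r3 ⇒ no(WAW)  {1A/1Mu/1Ld/1B | 4r 3w}
  2. MUL→r5 ⇒ go  {1A/0Mu/1Ld/1B | 2r 2w}
  3. MEM→r2 ⇒ go  {1A/0Mu/0Ld/1B | 1r 1w}
  4. ALU→r4 ⇒ no(RD_PORT)  {1A/0Mu/0Ld/1B | 1r 1w}
  5. BR ⇒ no(RD_PORT)  {1A/0Mu/0Ld/1B | 1r 1w}
  6. MUL→r0 ⇒ no(FU)  {1A/0Mu/0Ld/1B | 1r 1w}
  7. ALU→r2 ⇒ no(RD_PORT)  {1A/0Mu/0Ld/1B | 1r 1w}

reason(slot 1) = WAW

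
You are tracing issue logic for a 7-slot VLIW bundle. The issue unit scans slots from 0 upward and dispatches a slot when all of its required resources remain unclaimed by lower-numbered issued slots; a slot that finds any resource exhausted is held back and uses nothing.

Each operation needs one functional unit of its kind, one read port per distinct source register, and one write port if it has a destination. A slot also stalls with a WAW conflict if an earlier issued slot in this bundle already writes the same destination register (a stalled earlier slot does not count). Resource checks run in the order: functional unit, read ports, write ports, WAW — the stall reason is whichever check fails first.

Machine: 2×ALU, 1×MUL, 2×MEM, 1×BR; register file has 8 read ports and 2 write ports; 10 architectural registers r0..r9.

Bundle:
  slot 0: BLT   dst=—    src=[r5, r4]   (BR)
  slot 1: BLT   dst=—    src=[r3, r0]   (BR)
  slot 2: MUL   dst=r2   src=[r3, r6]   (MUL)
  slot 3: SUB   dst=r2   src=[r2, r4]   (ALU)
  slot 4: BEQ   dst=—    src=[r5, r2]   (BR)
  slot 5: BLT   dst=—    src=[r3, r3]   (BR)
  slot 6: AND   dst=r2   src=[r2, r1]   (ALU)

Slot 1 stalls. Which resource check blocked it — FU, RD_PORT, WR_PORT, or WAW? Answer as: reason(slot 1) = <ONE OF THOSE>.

reason(slot 1) = FU

(0) want 1×BR +2rd +0wr — yes → AL2|MU1|ME2|BR0|rd6|wr2
(1) want 1×BR +2rd +0wr — FU → AL2|MU1|ME2|BR0|rd6|wr2
(2) want 1×MUL +2rd +1wr — yes → AL2|MU0|ME2|BR0|rd4|wr1
(3) want 1×ALU +2rd +1wr — WAW → AL2|MU0|ME2|BR0|rd4|wr1
(4) want 1×BR +2rd +0wr — FU → AL2|MU0|ME2|BR0|rd4|wr1
(5) want 1×BR +1rd +0wr — FU → AL2|MU0|ME2|BR0|rd4|wr1
(6) want 1×ALU +2rd +1wr — WAW → AL2|MU0|ME2|BR0|rd4|wr1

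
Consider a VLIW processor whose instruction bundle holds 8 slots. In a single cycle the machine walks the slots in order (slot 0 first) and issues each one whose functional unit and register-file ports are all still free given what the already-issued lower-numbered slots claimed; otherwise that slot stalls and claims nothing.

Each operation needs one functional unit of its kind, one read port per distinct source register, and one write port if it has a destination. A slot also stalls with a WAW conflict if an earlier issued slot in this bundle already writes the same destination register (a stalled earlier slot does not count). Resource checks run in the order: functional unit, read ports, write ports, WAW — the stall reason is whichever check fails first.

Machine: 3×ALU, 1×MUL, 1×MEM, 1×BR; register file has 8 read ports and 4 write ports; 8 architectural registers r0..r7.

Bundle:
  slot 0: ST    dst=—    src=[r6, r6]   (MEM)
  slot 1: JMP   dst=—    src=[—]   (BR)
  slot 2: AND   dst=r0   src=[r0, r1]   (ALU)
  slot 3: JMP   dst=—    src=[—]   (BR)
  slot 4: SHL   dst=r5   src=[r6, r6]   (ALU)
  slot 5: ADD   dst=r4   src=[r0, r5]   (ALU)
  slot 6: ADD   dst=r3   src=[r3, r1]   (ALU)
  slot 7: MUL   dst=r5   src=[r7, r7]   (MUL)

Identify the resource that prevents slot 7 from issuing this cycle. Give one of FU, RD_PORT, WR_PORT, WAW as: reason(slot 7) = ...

#0 MEM src=r6,r6 dispatched  <A:3 Mu:1 Ld:0 B:1 rd:7 wr:4>
#1 BR src=- dispatched  <A:3 Mu:1 Ld:0 B:0 rd:7 wr:4>
#2 ALU src=r0,r1 dispatched  <A:2 Mu:1 Ld:0 B:0 rd:5 wr:3>
#3 BR src=- held:FU  <A:2 Mu:1 Ld:0 B:0 rd:5 wr:3>
#4 ALU src=r6,r6 dispatched  <A:1 Mu:1 Ld:0 B:0 rd:4 wr:2>
#5 ALU src=r0,r5 dispatched  <A:0 Mu:1 Ld:0 B:0 rd:2 wr:1>
#6 ALU src=r3,r1 held:FU  <A:0 Mu:1 Ld:0 B:0 rd:2 wr:1>
#7 MUL src=r7,r7 held:WAW  <A:0 Mu:1 Ld:0 B:0 rd:2 wr:1>

reason(slot 7) = WAW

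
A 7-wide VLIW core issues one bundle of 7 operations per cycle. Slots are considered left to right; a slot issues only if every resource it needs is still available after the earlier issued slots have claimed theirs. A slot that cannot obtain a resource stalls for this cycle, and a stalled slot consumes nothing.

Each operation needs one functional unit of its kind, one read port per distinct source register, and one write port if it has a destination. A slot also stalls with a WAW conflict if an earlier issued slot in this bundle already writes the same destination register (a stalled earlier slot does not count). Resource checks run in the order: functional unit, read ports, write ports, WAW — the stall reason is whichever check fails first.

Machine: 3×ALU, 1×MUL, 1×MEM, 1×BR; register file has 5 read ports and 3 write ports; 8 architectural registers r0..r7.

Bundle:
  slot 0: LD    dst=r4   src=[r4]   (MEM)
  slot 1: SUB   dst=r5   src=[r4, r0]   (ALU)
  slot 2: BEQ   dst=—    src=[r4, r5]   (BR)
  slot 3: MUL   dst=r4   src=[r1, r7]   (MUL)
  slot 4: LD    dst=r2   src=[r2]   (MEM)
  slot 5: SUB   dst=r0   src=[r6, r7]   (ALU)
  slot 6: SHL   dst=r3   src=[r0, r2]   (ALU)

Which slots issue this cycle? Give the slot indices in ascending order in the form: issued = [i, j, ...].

(0) want 1×MEM +1rd +1wr — yes → AL3|MU1|ME0|BR1|rd4|wr2
(1) want 1×ALU +2rd +1wr — yes → AL2|MU1|ME0|BR1|rd2|wr1
(2) want 1×BR +2rd +0wr — yes → AL2|MU1|ME0|BR0|rd0|wr1
(3) want 1×MUL +2rd +1wr — RD_PORT → AL2|MU1|ME0|BR0|rd0|wr1
(4) want 1×MEM +1rd +1wr — FU → AL2|MU1|ME0|BR0|rd0|wr1
(5) want 1×ALU +2rd +1wr — RD_PORT → AL2|MU1|ME0|BR0|rd0|wr1
(6) want 1×ALU +2rd +1wr — RD_PORT → AL2|MU1|ME0|BR0|rd0|wr1

issued = [0, 1, 2]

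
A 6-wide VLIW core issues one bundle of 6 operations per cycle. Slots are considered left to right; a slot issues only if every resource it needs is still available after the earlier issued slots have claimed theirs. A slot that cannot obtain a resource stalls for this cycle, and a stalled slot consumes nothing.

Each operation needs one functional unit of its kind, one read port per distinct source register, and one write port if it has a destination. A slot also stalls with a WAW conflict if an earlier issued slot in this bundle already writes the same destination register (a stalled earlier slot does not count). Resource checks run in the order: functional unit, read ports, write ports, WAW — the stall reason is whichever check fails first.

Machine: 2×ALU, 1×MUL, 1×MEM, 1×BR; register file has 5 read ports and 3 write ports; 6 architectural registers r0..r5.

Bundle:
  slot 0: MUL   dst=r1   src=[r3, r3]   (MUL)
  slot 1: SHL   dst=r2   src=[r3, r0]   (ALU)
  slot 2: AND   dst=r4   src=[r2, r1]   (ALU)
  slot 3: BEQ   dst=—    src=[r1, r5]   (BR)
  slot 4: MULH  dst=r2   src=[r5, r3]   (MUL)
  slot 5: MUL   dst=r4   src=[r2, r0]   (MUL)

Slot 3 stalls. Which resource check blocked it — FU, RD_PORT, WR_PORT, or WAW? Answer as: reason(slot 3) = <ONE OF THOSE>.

reason(slot 3) = RD_PORT

[0] MUL needs rd=1 wr=1: ok; after: ALU=2 MUL=0 MEM=1 BR=1, R=4, W=2
[1] ALU needs rd=2 wr=1: ok; after: ALU=1 MUL=0 MEM=1 BR=1, R=2, W=1
[2] ALU needs rd=2 wr=1: ok; after: ALU=0 MUL=0 MEM=1 BR=1, R=0, W=0
[3] BR needs rd=2 wr=0: RD_PORT; after: ALU=0 MUL=0 MEM=1 BR=1, R=0, W=0
[4] MUL needs rd=2 wr=1: FU; after: ALU=0 MUL=0 MEM=1 BR=1, R=0, W=0
[5] MUL needs rd=2 wr=1: FU; after: ALU=0 MUL=0 MEM=1 BR=1, R=0, W=0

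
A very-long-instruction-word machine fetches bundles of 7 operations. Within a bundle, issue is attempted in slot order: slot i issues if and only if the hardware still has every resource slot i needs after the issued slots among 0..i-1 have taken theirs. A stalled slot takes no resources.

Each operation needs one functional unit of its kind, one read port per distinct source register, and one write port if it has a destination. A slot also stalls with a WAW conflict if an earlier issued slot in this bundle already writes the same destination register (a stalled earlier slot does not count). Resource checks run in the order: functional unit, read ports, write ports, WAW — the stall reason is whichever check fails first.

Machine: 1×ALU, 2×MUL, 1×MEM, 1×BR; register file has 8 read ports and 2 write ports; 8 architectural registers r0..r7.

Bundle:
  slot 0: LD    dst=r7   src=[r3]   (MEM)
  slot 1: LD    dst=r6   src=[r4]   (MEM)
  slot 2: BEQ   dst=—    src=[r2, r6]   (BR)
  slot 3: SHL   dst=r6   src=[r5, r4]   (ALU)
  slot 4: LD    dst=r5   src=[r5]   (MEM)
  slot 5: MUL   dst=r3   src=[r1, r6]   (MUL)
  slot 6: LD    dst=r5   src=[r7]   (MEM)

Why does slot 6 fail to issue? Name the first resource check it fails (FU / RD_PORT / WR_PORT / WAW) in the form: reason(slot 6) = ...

#0 MEM src=r3 dispatched  <A:1 Mu:2 Ld:0 B:1 rd:7 wr:1>
#1 MEM src=r4 held:FU  <A:1 Mu:2 Ld:0 B:1 rd:7 wr:1>
#2 BR src=r2,r6 dispatched  <A:1 Mu:2 Ld:0 B:0 rd:5 wr:1>
#3 ALU src=r5,r4 dispatched  <A:0 Mu:2 Ld:0 B:0 rd:3 wr:0>
#4 MEM src=r5 held:FU  <A:0 Mu:2 Ld:0 B:0 rd:3 wr:0>
#5 MUL src=r1,r6 held:WR_PORT  <A:0 Mu:2 Ld:0 B:0 rd:3 wr:0>
#6 MEM src=r7 held:FU  <A:0 Mu:2 Ld:0 B:0 rd:3 wr:0>

reason(slot 6) = FU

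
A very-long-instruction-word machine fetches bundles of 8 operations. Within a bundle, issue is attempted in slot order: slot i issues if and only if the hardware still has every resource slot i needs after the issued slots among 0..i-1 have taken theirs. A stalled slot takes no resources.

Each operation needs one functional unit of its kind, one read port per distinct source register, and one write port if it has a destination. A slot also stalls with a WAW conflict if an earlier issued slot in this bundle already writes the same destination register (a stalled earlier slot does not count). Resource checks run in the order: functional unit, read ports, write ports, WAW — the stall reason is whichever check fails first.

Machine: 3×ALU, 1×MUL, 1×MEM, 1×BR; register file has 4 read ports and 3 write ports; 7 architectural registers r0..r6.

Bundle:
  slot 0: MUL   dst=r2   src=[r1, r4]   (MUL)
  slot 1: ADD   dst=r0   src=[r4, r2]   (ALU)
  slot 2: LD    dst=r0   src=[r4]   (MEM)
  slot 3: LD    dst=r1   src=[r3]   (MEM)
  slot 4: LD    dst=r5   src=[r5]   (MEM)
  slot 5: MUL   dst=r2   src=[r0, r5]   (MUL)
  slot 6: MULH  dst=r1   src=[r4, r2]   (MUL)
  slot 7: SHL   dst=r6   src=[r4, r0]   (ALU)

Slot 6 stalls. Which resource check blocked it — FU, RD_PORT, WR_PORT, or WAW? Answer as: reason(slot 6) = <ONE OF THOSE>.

reason(slot 6) = FU

[0] MUL needs rd=2 wr=1: ok; after: ALU=3 MUL=0 MEM=1 BR=1, R=2, W=2
[1] ALU needs rd=2 wr=1: ok; after: ALU=2 MUL=0 MEM=1 BR=1, R=0, W=1
[2] MEM needs rd=1 wr=1: RD_PORT; after: ALU=2 MUL=0 MEM=1 BR=1, R=0, W=1
[3] MEM needs rd=1 wr=1: RD_PORT; after: ALU=2 MUL=0 MEM=1 BR=1, R=0, W=1
[4] MEM needs rd=1 wr=1: RD_PORT; after: ALU=2 MUL=0 MEM=1 BR=1, R=0, W=1
[5] MUL needs rd=2 wr=1: FU; after: ALU=2 MUL=0 MEM=1 BR=1, R=0, W=1
[6] MUL needs rd=2 wr=1: FU; after: ALU=2 MUL=0 MEM=1 BR=1, R=0, W=1
[7] ALU needs rd=2 wr=1: RD_PORT; after: ALU=2 MUL=0 MEM=1 BR=1, R=0, W=1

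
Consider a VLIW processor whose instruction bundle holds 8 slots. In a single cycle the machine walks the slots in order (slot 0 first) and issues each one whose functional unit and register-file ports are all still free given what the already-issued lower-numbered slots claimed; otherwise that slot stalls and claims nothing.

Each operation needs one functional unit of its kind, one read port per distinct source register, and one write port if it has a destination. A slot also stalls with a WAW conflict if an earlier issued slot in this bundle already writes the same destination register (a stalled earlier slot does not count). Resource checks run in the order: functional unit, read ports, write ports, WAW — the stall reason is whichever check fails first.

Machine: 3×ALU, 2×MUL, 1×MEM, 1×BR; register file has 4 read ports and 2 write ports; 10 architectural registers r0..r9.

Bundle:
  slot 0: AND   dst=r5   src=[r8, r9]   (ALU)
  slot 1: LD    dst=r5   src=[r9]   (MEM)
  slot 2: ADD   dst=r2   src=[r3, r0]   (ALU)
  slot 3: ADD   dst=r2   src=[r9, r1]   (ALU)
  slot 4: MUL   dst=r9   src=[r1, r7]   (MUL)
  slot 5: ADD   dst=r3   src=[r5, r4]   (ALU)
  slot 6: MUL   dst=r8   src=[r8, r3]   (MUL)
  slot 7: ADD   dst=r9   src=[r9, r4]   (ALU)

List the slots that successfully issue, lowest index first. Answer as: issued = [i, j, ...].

issued = [0, 2]

[0] ALU needs rd=2 wr=1: ok; after: ALU=2 MUL=2 MEM=1 BR=1, R=2, W=1
[1] MEM needs rd=1 wr=1: WAW; after: ALU=2 MUL=2 MEM=1 BR=1, R=2, W=1
[2] ALU needs rd=2 wr=1: ok; after: ALU=1 MUL=2 MEM=1 BR=1, R=0, W=0
[3] ALU needs rd=2 wr=1: RD_PORT; after: ALU=1 MUL=2 MEM=1 BR=1, R=0, W=0
[4] MUL needs rd=2 wr=1: RD_PORT; after: ALU=1 MUL=2 MEM=1 BR=1, R=0, W=0
[5] ALU needs rd=2 wr=1: RD_PORT; after: ALU=1 MUL=2 MEM=1 BR=1, R=0, W=0
[6] MUL needs rd=2 wr=1: RD_PORT; after: ALU=1 MUL=2 MEM=1 BR=1, R=0, W=0
[7] ALU needs rd=2 wr=1: RD_PORT; after: ALU=1 MUL=2 MEM=1 BR=1, R=0, W=0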